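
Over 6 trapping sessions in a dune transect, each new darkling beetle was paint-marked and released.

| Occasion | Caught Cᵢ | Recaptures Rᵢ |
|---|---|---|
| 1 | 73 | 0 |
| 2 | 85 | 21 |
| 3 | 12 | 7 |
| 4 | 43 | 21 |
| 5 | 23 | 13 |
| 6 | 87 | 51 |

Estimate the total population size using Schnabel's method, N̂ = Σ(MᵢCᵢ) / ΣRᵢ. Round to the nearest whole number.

Marked at large before each occasion: Mᵢ = Σⱼ<ᵢ (Cⱼ − Rⱼ) → M1=0, M2=73, M3=137, M4=142, M5=164, M6=174
Σ MᵢCᵢ = 0·73 + 73·85 + 137·12 + 142·43 + 164·23 + 174·87 = 0 + 6205 + 1644 + 6106 + 3772 + 15138 = 32865
Σ Rᵢ = 0 + 21 + 7 + 21 + 13 + 51 = 113
N̂ = 32865 / 113 ≈ 290.8 → 291

N ≈ 291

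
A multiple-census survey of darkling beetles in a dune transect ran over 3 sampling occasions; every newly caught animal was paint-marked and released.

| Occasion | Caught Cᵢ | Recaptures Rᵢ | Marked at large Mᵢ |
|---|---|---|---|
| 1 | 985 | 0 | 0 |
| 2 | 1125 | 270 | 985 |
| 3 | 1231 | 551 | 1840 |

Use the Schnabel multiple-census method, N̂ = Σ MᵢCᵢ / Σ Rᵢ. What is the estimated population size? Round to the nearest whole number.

N ≈ 4109

Σ MᵢCᵢ = 0·985 + 985·1125 + 1840·1231 = 0 + 1108125 + 2265040 = 3373165
Σ Rᵢ = 0 + 270 + 551 = 821
N̂ = 3373165 / 821 ≈ 4108.6 → 4109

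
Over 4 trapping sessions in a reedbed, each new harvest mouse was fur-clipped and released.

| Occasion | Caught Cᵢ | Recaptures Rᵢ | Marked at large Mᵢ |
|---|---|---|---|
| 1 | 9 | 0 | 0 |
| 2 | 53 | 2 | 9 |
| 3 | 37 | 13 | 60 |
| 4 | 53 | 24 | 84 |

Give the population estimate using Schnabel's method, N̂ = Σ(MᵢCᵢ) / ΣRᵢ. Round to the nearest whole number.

Σ MᵢCᵢ = 0·9 + 9·53 + 60·37 + 84·53 = 0 + 477 + 2220 + 4452 = 7149
Σ Rᵢ = 0 + 2 + 13 + 24 = 39
N̂ = 7149 / 39 ≈ 183.3 → 183

N ≈ 183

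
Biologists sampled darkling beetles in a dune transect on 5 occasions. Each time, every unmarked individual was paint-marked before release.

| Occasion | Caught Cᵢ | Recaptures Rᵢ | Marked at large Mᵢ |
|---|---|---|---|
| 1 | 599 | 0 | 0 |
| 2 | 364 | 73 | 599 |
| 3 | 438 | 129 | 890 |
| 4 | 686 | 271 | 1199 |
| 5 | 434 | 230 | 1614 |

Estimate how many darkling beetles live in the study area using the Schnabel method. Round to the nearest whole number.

Σ MᵢCᵢ = 0·599 + 599·364 + 890·438 + 1199·686 + 1614·434 = 0 + 218036 + 389820 + 822514 + 700476 = 2130846
Σ Rᵢ = 0 + 73 + 129 + 271 + 230 = 703
N̂ = 2130846 / 703 ≈ 3031.1 → 3031

N ≈ 3031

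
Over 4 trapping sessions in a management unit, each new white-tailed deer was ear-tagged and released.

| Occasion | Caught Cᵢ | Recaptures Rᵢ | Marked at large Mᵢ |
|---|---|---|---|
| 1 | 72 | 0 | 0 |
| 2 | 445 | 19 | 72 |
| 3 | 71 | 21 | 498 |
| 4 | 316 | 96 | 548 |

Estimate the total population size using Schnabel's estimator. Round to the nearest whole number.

Σ MᵢCᵢ = 0·72 + 72·445 + 498·71 + 548·316 = 0 + 32040 + 35358 + 173168 = 240566
Σ Rᵢ = 0 + 19 + 21 + 96 = 136
N̂ = 240566 / 136 ≈ 1768.9 → 1769

N ≈ 1769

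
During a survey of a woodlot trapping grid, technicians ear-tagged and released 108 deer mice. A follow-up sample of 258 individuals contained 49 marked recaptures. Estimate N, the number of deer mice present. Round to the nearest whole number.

Lincoln-Petersen assumes M/N = R/C, so N = M·C / R.
N = (108 × 258) / 49 = 27864 / 49 ≈ 568.7 → 569

N ≈ 569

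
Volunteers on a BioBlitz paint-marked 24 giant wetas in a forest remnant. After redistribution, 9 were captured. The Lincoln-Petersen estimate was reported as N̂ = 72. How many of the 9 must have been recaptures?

R = 3

From N = M·C/R: R = M·C / N = 24·9 / 72 = 216 / 72 = 3.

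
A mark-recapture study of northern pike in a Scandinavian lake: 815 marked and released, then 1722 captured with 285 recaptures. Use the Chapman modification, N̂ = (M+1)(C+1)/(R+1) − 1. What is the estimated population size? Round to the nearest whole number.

N̂ = (815+1)(1722+1)/(285+1) − 1 = 816·1723/286 − 1
= 1405968/286 − 1 ≈ 4916.0 − 1 ≈ 4915.0 → 4915

N ≈ 4915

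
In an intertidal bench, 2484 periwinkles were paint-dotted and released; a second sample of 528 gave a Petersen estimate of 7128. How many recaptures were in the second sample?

R = 184

From N = M·C/R: R = M·C / N = 2484·528 / 7128 = 1311552 / 7128 = 184.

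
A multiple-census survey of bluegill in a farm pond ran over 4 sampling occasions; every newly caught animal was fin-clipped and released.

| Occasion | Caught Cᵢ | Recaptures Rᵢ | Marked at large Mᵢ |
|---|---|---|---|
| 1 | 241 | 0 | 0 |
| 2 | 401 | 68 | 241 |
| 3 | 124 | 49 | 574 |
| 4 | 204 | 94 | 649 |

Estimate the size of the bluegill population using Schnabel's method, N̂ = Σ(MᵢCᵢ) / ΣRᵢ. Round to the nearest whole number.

N ≈ 1423

Σ MᵢCᵢ = 0·241 + 241·401 + 574·124 + 649·204 = 0 + 96641 + 71176 + 132396 = 300213
Σ Rᵢ = 0 + 68 + 49 + 94 = 211
N̂ = 300213 / 211 ≈ 1422.8 → 1423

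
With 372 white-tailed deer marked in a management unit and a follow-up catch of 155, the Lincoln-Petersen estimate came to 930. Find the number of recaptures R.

From N = M·C/R: R = M·C / N = 372·155 / 930 = 57660 / 930 = 62.

R = 62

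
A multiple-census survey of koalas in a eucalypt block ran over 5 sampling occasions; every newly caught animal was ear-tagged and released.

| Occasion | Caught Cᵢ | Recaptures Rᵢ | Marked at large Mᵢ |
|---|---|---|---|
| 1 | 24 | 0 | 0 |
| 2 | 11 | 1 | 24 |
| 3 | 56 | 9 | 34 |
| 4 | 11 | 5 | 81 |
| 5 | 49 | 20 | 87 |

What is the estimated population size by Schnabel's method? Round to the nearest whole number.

N ≈ 209

Σ MᵢCᵢ = 0·24 + 24·11 + 34·56 + 81·11 + 87·49 = 0 + 264 + 1904 + 891 + 4263 = 7322
Σ Rᵢ = 0 + 1 + 9 + 5 + 20 = 35
N̂ = 7322 / 35 ≈ 209.2 → 209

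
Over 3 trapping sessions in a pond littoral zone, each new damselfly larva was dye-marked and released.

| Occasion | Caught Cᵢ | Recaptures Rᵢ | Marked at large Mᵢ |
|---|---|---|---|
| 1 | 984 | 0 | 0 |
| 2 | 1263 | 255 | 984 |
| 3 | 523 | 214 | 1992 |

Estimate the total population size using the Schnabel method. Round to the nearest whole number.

N ≈ 4871

Σ MᵢCᵢ = 0·984 + 984·1263 + 1992·523 = 0 + 1242792 + 1041816 = 2284608
Σ Rᵢ = 0 + 255 + 214 = 469
N̂ = 2284608 / 469 ≈ 4871.2 → 4871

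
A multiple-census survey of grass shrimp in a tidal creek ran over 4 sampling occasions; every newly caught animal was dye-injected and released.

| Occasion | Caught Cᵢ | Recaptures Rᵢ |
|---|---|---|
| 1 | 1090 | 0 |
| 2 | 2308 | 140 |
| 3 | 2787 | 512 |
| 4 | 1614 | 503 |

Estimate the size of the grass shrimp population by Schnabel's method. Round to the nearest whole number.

N ≈ 17,771

Marked at large before each occasion: Mᵢ = Σⱼ<ᵢ (Cⱼ − Rⱼ) → M1=0, M2=1090, M3=3258, M4=5533
Σ MᵢCᵢ = 0·1090 + 1090·2308 + 3258·2787 + 5533·1614 = 0 + 2515720 + 9080046 + 8930262 = 20526028
Σ Rᵢ = 0 + 140 + 512 + 503 = 1155
N̂ = 20526028 / 1155 ≈ 17771.45 → 17771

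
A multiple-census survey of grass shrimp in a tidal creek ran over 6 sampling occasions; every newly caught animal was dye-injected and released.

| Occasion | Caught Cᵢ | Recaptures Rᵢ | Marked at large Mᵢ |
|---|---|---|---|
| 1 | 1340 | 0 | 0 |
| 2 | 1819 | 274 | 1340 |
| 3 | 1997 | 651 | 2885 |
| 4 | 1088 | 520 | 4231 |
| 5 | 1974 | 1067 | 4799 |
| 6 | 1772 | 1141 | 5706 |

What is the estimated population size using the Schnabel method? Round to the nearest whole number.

Σ MᵢCᵢ = 0·1340 + 1340·1819 + 2885·1997 + 4231·1088 + 4799·1974 + 5706·1772 = 0 + 2437460 + 5761345 + 4603328 + 9473226 + 10111032 = 32386391
Σ Rᵢ = 0 + 274 + 651 + 520 + 1067 + 1141 = 3653
N̂ = 32386391 / 3653 ≈ 8865.7 → 8866

N ≈ 8866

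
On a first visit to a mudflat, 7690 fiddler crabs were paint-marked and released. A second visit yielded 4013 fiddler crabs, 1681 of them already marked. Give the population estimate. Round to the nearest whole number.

The marked fraction in the recapture sample should equal the marked fraction in the population: 1681/4013 = 7690/N.
N = (7690 × 4013) / 1681 = 30859970 / 1681 ≈ 18358.1 → 18358

N ≈ 18,358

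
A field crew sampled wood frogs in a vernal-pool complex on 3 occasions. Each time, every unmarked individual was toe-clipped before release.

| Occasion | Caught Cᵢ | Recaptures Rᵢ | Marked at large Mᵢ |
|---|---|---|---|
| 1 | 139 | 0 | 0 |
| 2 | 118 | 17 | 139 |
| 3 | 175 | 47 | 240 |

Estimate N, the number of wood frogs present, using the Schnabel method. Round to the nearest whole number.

Σ MᵢCᵢ = 0·139 + 139·118 + 240·175 = 0 + 16402 + 42000 = 58402
Σ Rᵢ = 0 + 17 + 47 = 64
N̂ = 58402 / 64 ≈ 912.5 → 913

N ≈ 913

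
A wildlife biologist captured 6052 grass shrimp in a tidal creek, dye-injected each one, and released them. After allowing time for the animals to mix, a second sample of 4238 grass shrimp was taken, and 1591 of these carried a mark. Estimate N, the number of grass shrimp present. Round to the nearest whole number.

N ≈ 16,121

Lincoln-Petersen assumes M/N = R/C, so N = M·C / R.
N = (6052 × 4238) / 1591 = 25648376 / 1591 ≈ 16120.9 → 16121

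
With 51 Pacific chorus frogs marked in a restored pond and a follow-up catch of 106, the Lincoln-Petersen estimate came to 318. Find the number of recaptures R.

R = 17

From N = M·C/R: R = M·C / N = 51·106 / 318 = 5406 / 318 = 17.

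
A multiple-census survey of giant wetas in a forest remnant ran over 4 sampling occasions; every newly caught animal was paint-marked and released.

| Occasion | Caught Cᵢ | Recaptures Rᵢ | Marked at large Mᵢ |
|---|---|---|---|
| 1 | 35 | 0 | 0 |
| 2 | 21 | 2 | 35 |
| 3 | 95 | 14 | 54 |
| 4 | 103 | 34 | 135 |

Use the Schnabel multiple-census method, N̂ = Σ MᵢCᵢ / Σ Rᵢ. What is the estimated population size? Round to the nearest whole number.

Σ MᵢCᵢ = 0·35 + 35·21 + 54·95 + 135·103 = 0 + 735 + 5130 + 13905 = 19770
Σ Rᵢ = 0 + 2 + 14 + 34 = 50
N̂ = 19770 / 50 ≈ 395.4 → 395

N ≈ 395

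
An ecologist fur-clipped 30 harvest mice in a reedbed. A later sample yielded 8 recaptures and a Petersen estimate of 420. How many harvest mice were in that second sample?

From N = M·C/R: C = N·R / M = 420·8 / 30 = 3360 / 30 = 112.

C = 112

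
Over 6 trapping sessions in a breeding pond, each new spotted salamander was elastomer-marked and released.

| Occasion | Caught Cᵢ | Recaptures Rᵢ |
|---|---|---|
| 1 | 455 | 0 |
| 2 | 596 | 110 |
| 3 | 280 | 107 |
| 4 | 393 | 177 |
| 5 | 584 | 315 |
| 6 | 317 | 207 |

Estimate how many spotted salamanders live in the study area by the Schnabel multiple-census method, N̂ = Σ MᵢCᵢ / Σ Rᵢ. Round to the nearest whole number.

Marked at large before each occasion: Mᵢ = Σⱼ<ᵢ (Cⱼ − Rⱼ) → M1=0, M2=455, M3=941, M4=1114, M5=1330, M6=1599
Σ MᵢCᵢ = 0·455 + 455·596 + 941·280 + 1114·393 + 1330·584 + 1599·317 = 0 + 271180 + 263480 + 437802 + 776720 + 506883 = 2256065
Σ Rᵢ = 0 + 110 + 107 + 177 + 315 + 207 = 916
N̂ = 2256065 / 916 ≈ 2463.0 → 2463

N ≈ 2463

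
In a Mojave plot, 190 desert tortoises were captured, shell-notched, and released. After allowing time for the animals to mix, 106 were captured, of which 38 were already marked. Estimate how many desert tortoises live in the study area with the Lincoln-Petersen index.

N = 530

The marked fraction in the recapture sample should equal the marked fraction in the population: 38/106 = 190/N.
N = (190 × 106) / 38 = 20140 / 38 = 530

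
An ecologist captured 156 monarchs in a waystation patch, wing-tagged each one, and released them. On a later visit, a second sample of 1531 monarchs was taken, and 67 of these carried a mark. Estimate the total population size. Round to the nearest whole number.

Lincoln-Petersen assumes M/N = R/C, so N = M·C / R.
N = (156 × 1531) / 67 = 238836 / 67 ≈ 3564.7 → 3565

N ≈ 3565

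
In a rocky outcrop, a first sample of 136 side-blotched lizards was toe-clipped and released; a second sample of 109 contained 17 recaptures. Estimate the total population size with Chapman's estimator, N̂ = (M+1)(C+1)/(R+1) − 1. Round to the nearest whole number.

N ≈ 836

N̂ = (136+1)(109+1)/(17+1) − 1 = 137·110/18 − 1
= 15070/18 − 1 ≈ 837.2 − 1 ≈ 836.2 → 836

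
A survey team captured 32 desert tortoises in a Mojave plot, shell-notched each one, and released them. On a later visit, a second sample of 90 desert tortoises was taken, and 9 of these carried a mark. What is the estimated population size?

N = (32 × 90) / 9 = 2880 / 9 = 320

N = 320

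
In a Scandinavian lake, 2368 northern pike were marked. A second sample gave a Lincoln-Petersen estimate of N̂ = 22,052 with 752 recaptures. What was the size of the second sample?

From N = M·C/R: C = N·R / M = 22052·752 / 2368 = 16583104 / 2368 = 7003.

C = 7003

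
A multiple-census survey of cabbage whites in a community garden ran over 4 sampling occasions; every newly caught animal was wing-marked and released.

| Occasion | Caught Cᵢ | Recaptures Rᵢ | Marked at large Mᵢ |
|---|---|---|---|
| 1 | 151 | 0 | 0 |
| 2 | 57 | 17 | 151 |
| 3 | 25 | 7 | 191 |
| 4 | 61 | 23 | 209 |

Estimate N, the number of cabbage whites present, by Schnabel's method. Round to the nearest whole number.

N ≈ 556

Σ MᵢCᵢ = 0·151 + 151·57 + 191·25 + 209·61 = 0 + 8607 + 4775 + 12749 = 26131
Σ Rᵢ = 0 + 17 + 7 + 23 = 47
N̂ = 26131 / 47 ≈ 556.0 → 556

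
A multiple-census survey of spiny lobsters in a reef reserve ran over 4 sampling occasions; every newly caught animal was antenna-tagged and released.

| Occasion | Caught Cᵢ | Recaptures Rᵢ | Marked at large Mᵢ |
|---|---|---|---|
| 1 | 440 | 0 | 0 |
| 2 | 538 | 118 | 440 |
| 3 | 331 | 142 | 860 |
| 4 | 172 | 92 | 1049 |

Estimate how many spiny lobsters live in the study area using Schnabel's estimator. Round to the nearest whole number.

Σ MᵢCᵢ = 0·440 + 440·538 + 860·331 + 1049·172 = 0 + 236720 + 284660 + 180428 = 701808
Σ Rᵢ = 0 + 118 + 142 + 92 = 352
N̂ = 701808 / 352 ≈ 1993.8 → 1994

N ≈ 1994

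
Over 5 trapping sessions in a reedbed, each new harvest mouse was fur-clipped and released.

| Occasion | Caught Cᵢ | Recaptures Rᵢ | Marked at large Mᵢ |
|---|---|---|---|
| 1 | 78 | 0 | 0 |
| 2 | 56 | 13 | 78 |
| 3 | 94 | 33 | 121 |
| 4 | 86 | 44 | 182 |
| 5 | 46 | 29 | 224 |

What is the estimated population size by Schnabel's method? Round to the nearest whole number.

Σ MᵢCᵢ = 0·78 + 78·56 + 121·94 + 182·86 + 224·46 = 0 + 4368 + 11374 + 15652 + 10304 = 41698
Σ Rᵢ = 0 + 13 + 33 + 44 + 29 = 119
N̂ = 41698 / 119 ≈ 350.4 → 350

N ≈ 350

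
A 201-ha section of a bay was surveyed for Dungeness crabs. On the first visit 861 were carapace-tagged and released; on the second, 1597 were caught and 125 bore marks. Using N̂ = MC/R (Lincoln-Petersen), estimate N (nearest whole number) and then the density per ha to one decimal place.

density ≈ 54.7 Dungeness crabs per ha

N̂ = 861·1597/125 = 1375017/125 ≈ 11000.1 → 11000
Density = N̂ / area = 11000 / 201 ≈ 54.73 → 54.7 per ha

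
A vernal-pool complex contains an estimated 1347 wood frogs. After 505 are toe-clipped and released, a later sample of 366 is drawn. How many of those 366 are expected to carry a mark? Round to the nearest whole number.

Expected recaptures E[R] = M·C / N.
E[R] = 505 × 366 / 1347 = 184830 / 1347 ≈ 137.2 → 137

expected recaptures ≈ 137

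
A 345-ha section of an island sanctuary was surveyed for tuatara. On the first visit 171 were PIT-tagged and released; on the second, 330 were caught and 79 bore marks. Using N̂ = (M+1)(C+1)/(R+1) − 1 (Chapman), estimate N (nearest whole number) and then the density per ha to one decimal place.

density ≈ 2.1 tuatara per ha

N̂ = 172·331/80 − 1 = 56932/80 − 1 ≈ 710.6 → 711
Density = N̂ / area = 711 / 345 ≈ 2.06 → 2.1 per ha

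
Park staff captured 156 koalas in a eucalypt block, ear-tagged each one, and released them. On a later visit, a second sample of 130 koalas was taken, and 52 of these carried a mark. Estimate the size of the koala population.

N = (156 × 130) / 52 = 20280 / 52 = 390

N = 390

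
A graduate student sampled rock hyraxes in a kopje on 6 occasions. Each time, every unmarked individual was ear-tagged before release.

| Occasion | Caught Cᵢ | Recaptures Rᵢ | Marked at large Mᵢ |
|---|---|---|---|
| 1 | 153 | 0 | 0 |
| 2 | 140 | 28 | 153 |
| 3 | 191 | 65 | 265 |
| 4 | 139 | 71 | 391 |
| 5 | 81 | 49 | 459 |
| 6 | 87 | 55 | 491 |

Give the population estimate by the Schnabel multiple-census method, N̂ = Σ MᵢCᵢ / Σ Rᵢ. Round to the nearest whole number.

N ≈ 770

Σ MᵢCᵢ = 0·153 + 153·140 + 265·191 + 391·139 + 459·81 + 491·87 = 0 + 21420 + 50615 + 54349 + 37179 + 42717 = 206280
Σ Rᵢ = 0 + 28 + 65 + 71 + 49 + 55 = 268
N̂ = 206280 / 268 ≈ 769.7 → 770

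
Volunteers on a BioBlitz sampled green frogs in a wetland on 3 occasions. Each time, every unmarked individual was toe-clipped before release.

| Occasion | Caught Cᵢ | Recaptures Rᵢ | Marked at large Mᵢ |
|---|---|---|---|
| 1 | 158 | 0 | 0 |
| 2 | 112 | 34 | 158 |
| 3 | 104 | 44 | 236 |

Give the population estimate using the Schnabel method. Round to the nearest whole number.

N ≈ 542

Σ MᵢCᵢ = 0·158 + 158·112 + 236·104 = 0 + 17696 + 24544 = 42240
Σ Rᵢ = 0 + 34 + 44 = 78
N̂ = 42240 / 78 ≈ 541.5 → 542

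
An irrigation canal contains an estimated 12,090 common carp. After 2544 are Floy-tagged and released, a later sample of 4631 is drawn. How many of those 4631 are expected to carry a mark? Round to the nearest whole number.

Expected recaptures E[R] = M·C / N.
E[R] = 2544 × 4631 / 12090 = 11781264 / 12090 ≈ 974.46 → 974

expected recaptures ≈ 974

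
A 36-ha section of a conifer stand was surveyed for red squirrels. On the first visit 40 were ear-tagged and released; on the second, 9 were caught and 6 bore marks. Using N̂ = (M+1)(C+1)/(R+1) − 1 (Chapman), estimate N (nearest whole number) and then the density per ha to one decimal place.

density ≈ 1.6 red squirrels per ha

N̂ = 41·10/7 − 1 = 410/7 − 1 ≈ 57.6 → 58
Density = N̂ / area = 58 / 36 ≈ 1.61 → 1.6 per ha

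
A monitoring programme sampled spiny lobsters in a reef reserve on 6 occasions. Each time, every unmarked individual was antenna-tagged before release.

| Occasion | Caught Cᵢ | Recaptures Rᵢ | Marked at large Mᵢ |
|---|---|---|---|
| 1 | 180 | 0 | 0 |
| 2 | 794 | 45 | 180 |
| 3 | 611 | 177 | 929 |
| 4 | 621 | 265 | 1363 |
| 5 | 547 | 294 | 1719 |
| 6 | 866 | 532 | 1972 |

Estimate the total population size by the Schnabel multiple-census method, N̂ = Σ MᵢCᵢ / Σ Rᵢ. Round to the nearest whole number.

N ≈ 3203

Σ MᵢCᵢ = 0·180 + 180·794 + 929·611 + 1363·621 + 1719·547 + 1972·866 = 0 + 142920 + 567619 + 846423 + 940293 + 1707752 = 4205007
Σ Rᵢ = 0 + 45 + 177 + 265 + 294 + 532 = 1313
N̂ = 4205007 / 1313 ≈ 3202.6 → 3203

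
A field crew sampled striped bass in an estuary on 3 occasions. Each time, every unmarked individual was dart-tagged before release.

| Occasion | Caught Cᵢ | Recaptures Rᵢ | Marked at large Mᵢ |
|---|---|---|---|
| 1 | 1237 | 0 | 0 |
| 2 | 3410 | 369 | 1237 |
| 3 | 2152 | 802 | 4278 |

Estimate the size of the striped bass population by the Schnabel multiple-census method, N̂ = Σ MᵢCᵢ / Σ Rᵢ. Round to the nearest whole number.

N ≈ 11,464

Σ MᵢCᵢ = 0·1237 + 1237·3410 + 4278·2152 = 0 + 4218170 + 9206256 = 13424426
Σ Rᵢ = 0 + 369 + 802 = 1171
N̂ = 13424426 / 1171 ≈ 11464.1 → 11464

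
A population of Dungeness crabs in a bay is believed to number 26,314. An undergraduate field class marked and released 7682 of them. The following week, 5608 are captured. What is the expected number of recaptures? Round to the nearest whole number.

Expected recaptures E[R] = M·C / N.
E[R] = 7682 × 5608 / 26314 = 43080656 / 26314 ≈ 1637.2 → 1637

expected recaptures ≈ 1637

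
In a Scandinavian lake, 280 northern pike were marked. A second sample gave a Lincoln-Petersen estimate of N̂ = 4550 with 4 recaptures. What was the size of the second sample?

From N = M·C/R: C = N·R / M = 4550·4 / 280 = 18200 / 280 = 65.

C = 65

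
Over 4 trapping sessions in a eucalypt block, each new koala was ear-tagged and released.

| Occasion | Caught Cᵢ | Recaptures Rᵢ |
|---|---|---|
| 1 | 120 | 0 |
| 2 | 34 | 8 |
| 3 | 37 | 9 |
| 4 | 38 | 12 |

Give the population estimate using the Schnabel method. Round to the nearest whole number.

N ≈ 555

Marked at large before each occasion: Mᵢ = Σⱼ<ᵢ (Cⱼ − Rⱼ) → M1=0, M2=120, M3=146, M4=174
Σ MᵢCᵢ = 0·120 + 120·34 + 146·37 + 174·38 = 0 + 4080 + 5402 + 6612 = 16094
Σ Rᵢ = 0 + 8 + 9 + 12 = 29
N̂ = 16094 / 29 ≈ 555.0 → 555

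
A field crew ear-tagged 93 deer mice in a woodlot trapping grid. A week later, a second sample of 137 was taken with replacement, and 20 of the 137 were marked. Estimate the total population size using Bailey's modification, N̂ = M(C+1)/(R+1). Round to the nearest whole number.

N ≈ 611

N̂ = 93·(137+1)/(20+1) = 93·138/21 = 12834/21 ≈ 611.1 → 611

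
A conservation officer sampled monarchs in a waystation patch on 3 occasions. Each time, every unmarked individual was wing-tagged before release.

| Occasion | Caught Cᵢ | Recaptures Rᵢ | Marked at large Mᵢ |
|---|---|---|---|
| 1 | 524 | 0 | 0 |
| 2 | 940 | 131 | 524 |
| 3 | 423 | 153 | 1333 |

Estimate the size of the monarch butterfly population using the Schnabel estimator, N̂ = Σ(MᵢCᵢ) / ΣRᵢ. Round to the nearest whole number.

Σ MᵢCᵢ = 0·524 + 524·940 + 1333·423 = 0 + 492560 + 563859 = 1056419
Σ Rᵢ = 0 + 131 + 153 = 284
N̂ = 1056419 / 284 ≈ 3719.8 → 3720

N ≈ 3720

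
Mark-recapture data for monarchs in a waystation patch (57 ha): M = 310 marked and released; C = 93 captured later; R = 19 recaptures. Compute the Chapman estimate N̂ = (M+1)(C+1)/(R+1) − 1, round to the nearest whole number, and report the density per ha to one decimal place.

N̂ = 311·94/20 − 1 = 29234/20 − 1 ≈ 1460.7 → 1461
Density = N̂ / area = 1461 / 57 ≈ 25.63 → 25.6 per ha

density ≈ 25.6 monarchs per ha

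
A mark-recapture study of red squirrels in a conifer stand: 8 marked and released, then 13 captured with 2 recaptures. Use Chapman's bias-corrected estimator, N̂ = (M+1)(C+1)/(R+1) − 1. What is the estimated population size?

N̂ = (8+1)(13+1)/(2+1) − 1 = 9·14/3 − 1
= 126/3 − 1 = 42 − 1 = 41

N = 41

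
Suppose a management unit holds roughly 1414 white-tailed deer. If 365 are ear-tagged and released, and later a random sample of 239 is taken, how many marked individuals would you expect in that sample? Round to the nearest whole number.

The marked fraction of the population is 365/1414, so in a sample of 239 expect C·(M/N) marked.
E[R] = 365 × 239 / 1414 = 87235 / 1414 ≈ 61.7 → 62

expected recaptures ≈ 62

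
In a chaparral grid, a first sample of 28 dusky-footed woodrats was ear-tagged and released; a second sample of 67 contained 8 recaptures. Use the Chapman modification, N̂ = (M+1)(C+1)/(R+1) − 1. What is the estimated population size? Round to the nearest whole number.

N ≈ 218

N̂ = (28+1)(67+1)/(8+1) − 1 = 29·68/9 − 1
= 1972/9 − 1 ≈ 219.1 − 1 ≈ 218.1 → 218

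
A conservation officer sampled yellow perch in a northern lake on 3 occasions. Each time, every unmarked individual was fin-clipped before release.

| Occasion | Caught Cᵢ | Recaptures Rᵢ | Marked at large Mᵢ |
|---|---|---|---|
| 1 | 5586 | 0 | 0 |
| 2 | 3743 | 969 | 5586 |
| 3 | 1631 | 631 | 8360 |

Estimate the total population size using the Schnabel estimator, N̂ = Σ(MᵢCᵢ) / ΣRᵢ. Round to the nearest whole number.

N ≈ 21,590

Σ MᵢCᵢ = 0·5586 + 5586·3743 + 8360·1631 = 0 + 20908398 + 13635160 = 34543558
Σ Rᵢ = 0 + 969 + 631 = 1600
N̂ = 34543558 / 1600 ≈ 21589.7 → 21590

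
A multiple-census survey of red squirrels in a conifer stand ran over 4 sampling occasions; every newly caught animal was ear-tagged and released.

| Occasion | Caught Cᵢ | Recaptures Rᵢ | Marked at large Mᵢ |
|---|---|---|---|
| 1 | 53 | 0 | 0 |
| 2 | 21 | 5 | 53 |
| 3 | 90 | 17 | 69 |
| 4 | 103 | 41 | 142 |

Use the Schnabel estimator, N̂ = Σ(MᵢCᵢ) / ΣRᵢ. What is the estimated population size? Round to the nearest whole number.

N ≈ 348

Σ MᵢCᵢ = 0·53 + 53·21 + 69·90 + 142·103 = 0 + 1113 + 6210 + 14626 = 21949
Σ Rᵢ = 0 + 5 + 17 + 41 = 63
N̂ = 21949 / 63 ≈ 348.4 → 348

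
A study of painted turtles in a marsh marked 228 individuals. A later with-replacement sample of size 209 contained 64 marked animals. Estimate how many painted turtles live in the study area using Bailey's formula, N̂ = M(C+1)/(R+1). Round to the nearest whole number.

N̂ = 228·(209+1)/(64+1) = 228·210/65 = 47880/65 ≈ 736.6 → 737

N ≈ 737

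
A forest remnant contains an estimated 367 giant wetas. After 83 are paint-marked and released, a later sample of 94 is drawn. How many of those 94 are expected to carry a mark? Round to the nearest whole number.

Expected recaptures E[R] = M·C / N.
E[R] = 83 × 94 / 367 = 7802 / 367 ≈ 21.3 → 21

expected recaptures ≈ 21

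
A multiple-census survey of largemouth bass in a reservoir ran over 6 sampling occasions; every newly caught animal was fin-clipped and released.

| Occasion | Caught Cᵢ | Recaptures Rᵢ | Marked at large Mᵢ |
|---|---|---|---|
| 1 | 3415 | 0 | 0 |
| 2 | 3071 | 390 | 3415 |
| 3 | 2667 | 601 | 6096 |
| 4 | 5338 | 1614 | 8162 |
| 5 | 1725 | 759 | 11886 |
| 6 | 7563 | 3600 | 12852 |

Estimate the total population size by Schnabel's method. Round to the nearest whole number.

Σ MᵢCᵢ = 0·3415 + 3415·3071 + 6096·2667 + 8162·5338 + 11886·1725 + 12852·7563 = 0 + 10487465 + 16258032 + 43568756 + 20503350 + 97199676 = 188017279
Σ Rᵢ = 0 + 390 + 601 + 1614 + 759 + 3600 = 6964
N̂ = 188017279 / 6964 ≈ 26998.46 → 26998

N ≈ 26,998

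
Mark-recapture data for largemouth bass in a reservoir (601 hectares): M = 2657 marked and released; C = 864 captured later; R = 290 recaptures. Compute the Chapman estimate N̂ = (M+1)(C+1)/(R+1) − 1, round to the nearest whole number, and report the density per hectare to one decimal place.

density ≈ 13.1 largemouth bass per hectare

N̂ = 2658·865/291 − 1 = 2299170/291 − 1 ≈ 7899.9 → 7900
Density = N̂ / area = 7900 / 601 ≈ 13.14 → 13.1 per hectare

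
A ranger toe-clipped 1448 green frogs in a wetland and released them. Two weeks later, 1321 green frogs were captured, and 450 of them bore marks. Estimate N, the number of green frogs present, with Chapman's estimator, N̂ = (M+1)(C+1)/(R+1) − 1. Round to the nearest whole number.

N̂ = (1448+1)(1321+1)/(450+1) − 1 = 1449·1322/451 − 1
= 1915578/451 − 1 ≈ 4247.4 − 1 ≈ 4246.4 → 4246

N ≈ 4246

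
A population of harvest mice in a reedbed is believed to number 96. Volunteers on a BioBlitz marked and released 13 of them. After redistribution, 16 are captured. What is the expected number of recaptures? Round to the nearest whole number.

The marked fraction of the population is 13/96, so in a sample of 16 expect C·(M/N) marked.
E[R] = 13 × 16 / 96 = 208 / 96 ≈ 2.2 → 2

expected recaptures ≈ 2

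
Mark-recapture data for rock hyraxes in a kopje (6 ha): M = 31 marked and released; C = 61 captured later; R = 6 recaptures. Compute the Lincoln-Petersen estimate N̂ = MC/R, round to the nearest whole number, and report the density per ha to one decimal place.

N̂ = 31·61/6 = 1891/6 ≈ 315.2 → 315
Density = N̂ / area = 315 / 6 ≈ 52.50 → 52.5 per ha

density ≈ 52.5 rock hyraxes per ha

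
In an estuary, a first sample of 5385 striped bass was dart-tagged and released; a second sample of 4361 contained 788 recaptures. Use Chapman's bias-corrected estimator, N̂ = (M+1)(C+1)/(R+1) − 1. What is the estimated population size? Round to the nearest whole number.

N̂ = (5385+1)(4361+1)/(788+1) − 1 = 5386·4362/789 − 1
= 23493732/789 − 1 ≈ 29776.6 − 1 ≈ 29775.6 → 29776

N ≈ 29,776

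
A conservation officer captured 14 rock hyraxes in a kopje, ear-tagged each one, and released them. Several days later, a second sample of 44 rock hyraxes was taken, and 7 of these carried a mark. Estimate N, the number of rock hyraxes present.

N = (14 × 44) / 7 = 616 / 7 = 88

N = 88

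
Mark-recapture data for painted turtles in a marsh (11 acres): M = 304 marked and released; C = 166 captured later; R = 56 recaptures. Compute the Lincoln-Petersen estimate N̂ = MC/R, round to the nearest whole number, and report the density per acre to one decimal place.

density ≈ 81.9 painted turtles per acre

N̂ = 304·166/56 = 50464/56 ≈ 901.1 → 901
Density = N̂ / area = 901 / 11 ≈ 81.91 → 81.9 per acre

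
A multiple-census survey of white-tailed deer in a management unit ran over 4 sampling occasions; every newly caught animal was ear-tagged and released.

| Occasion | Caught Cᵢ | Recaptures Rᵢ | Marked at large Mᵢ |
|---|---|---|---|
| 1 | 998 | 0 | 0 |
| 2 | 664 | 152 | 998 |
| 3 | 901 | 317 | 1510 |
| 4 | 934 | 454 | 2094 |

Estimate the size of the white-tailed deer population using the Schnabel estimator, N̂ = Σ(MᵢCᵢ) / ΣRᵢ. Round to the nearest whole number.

N ≈ 4311

Σ MᵢCᵢ = 0·998 + 998·664 + 1510·901 + 2094·934 = 0 + 662672 + 1360510 + 1955796 = 3978978
Σ Rᵢ = 0 + 152 + 317 + 454 = 923
N̂ = 3978978 / 923 ≈ 4310.9 → 4311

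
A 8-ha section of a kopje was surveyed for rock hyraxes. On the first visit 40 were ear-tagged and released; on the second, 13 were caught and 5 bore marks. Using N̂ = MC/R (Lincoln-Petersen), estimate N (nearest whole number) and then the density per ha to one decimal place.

density ≈ 13.0 rock hyraxes per ha

N̂ = 40·13/5 = 520/5 = 104
Density = N̂ / area = 104 / 8 = 13.0 per ha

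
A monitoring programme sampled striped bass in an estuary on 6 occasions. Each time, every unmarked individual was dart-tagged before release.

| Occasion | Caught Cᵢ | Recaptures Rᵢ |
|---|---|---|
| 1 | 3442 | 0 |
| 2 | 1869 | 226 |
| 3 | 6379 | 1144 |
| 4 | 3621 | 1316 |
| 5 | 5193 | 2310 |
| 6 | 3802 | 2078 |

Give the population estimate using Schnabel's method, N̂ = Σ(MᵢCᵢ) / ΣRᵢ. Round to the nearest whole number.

Marked at large before each occasion: Mᵢ = Σⱼ<ᵢ (Cⱼ − Rⱼ) → M1=0, M2=3442, M3=5085, M4=10320, M5=12625, M6=15508
Σ MᵢCᵢ = 0·3442 + 3442·1869 + 5085·6379 + 10320·3621 + 12625·5193 + 15508·3802 = 0 + 6433098 + 32437215 + 37368720 + 65561625 + 58961416 = 200762074
Σ Rᵢ = 0 + 226 + 1144 + 1316 + 2310 + 2078 = 7074
N̂ = 200762074 / 7074 ≈ 28380.3 → 28380

N ≈ 28,380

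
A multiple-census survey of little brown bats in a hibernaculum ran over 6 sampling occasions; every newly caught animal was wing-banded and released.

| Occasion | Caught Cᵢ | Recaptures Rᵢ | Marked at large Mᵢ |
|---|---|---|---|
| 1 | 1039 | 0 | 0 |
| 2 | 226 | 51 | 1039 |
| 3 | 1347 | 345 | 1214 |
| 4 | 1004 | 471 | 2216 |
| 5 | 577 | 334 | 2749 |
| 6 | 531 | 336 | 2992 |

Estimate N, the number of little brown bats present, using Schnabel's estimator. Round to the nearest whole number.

Σ MᵢCᵢ = 0·1039 + 1039·226 + 1214·1347 + 2216·1004 + 2749·577 + 2992·531 = 0 + 234814 + 1635258 + 2224864 + 1586173 + 1588752 = 7269861
Σ Rᵢ = 0 + 51 + 345 + 471 + 334 + 336 = 1537
N̂ = 7269861 / 1537 ≈ 4729.9 → 4730

N ≈ 4730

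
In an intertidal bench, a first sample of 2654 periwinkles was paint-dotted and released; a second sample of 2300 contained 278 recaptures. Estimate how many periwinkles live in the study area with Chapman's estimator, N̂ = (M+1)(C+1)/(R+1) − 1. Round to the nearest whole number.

N ≈ 21,896

N̂ = (2654+1)(2300+1)/(278+1) − 1 = 2655·2301/279 − 1
= 6109155/279 − 1 ≈ 21896.6 − 1 ≈ 21895.6 → 21896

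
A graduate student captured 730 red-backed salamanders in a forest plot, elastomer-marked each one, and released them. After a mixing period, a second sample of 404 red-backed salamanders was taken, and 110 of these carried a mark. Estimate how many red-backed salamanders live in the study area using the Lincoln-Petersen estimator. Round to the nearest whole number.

N ≈ 2681

If marked individuals mix randomly, R/C ≈ M/N, giving N ≈ M·C/R.
N = (730 × 404) / 110 = 294920 / 110 ≈ 2681.1 → 2681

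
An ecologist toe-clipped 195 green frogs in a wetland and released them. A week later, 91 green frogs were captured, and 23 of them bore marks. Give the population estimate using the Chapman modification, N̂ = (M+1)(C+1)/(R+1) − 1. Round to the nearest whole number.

N̂ = (195+1)(91+1)/(23+1) − 1 = 196·92/24 − 1
= 18032/24 − 1 ≈ 751.3 − 1 ≈ 750.3 → 750

N ≈ 750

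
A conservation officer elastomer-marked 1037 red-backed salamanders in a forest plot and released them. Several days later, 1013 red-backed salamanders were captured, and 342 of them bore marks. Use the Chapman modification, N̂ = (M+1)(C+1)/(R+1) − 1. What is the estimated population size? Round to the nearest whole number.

N ≈ 3068

N̂ = (1037+1)(1013+1)/(342+1) − 1 = 1038·1014/343 − 1
= 1052532/343 − 1 ≈ 3068.6 − 1 ≈ 3067.6 → 3068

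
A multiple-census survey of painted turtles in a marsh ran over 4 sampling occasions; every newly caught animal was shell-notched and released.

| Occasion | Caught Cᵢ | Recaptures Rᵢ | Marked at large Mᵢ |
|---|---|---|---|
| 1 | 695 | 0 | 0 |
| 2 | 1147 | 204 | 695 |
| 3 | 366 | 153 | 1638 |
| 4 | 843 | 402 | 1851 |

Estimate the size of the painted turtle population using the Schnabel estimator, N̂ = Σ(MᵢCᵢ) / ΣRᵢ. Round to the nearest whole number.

N ≈ 3896

Σ MᵢCᵢ = 0·695 + 695·1147 + 1638·366 + 1851·843 = 0 + 797165 + 599508 + 1560393 = 2957066
Σ Rᵢ = 0 + 204 + 153 + 402 = 759
N̂ = 2957066 / 759 ≈ 3896.0 → 3896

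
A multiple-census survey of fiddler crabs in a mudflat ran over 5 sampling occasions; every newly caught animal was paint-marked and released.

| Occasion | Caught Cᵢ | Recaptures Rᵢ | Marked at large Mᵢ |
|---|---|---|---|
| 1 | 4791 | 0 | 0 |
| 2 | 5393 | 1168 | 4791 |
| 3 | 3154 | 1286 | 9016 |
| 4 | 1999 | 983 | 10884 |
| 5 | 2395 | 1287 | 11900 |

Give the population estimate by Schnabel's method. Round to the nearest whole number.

Σ MᵢCᵢ = 0·4791 + 4791·5393 + 9016·3154 + 10884·1999 + 11900·2395 = 0 + 25837863 + 28436464 + 21757116 + 28500500 = 104531943
Σ Rᵢ = 0 + 1168 + 1286 + 983 + 1287 = 4724
N̂ = 104531943 / 4724 ≈ 22127.8 → 22128

N ≈ 22,128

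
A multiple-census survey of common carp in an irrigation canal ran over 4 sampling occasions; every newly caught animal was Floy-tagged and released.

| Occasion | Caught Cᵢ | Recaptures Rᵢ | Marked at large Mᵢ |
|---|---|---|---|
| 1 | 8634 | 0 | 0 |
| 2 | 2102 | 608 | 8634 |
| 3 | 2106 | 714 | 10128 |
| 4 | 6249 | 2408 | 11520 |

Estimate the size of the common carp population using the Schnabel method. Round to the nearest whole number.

Σ MᵢCᵢ = 0·8634 + 8634·2102 + 10128·2106 + 11520·6249 = 0 + 18148668 + 21329568 + 71988480 = 111466716
Σ Rᵢ = 0 + 608 + 714 + 2408 = 3730
N̂ = 111466716 / 3730 ≈ 29883.8 → 29884

N ≈ 29,884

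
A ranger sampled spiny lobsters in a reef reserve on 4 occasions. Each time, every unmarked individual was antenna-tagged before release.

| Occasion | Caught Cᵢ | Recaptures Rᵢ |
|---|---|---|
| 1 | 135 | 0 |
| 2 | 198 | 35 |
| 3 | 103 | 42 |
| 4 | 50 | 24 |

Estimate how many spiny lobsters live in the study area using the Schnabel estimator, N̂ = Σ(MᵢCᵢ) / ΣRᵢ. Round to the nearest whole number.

N ≈ 746

Marked at large before each occasion: Mᵢ = Σⱼ<ᵢ (Cⱼ − Rⱼ) → M1=0, M2=135, M3=298, M4=359
Σ MᵢCᵢ = 0·135 + 135·198 + 298·103 + 359·50 = 0 + 26730 + 30694 + 17950 = 75374
Σ Rᵢ = 0 + 35 + 42 + 24 = 101
N̂ = 75374 / 101 ≈ 746.3 → 746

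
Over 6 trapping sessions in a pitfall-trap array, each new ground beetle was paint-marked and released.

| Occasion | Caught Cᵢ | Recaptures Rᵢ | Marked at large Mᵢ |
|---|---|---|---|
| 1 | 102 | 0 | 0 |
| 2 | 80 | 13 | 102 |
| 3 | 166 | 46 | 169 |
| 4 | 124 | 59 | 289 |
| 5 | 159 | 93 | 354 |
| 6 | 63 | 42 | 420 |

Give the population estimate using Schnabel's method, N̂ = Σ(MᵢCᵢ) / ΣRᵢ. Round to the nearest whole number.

Σ MᵢCᵢ = 0·102 + 102·80 + 169·166 + 289·124 + 354·159 + 420·63 = 0 + 8160 + 28054 + 35836 + 56286 + 26460 = 154796
Σ Rᵢ = 0 + 13 + 46 + 59 + 93 + 42 = 253
N̂ = 154796 / 253 ≈ 611.8 → 612

N ≈ 612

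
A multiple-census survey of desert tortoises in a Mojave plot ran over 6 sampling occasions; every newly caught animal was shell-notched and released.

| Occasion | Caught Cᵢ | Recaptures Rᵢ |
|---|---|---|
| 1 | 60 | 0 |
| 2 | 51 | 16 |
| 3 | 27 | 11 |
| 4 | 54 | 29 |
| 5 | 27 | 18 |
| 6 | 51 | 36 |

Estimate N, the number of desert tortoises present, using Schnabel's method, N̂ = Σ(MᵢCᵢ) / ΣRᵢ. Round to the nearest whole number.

N ≈ 206

Marked at large before each occasion: Mᵢ = Σⱼ<ᵢ (Cⱼ − Rⱼ) → M1=0, M2=60, M3=95, M4=111, M5=136, M6=145
Σ MᵢCᵢ = 0·60 + 60·51 + 95·27 + 111·54 + 136·27 + 145·51 = 0 + 3060 + 2565 + 5994 + 3672 + 7395 = 22686
Σ Rᵢ = 0 + 16 + 11 + 29 + 18 + 36 = 110
N̂ = 22686 / 110 ≈ 206.2 → 206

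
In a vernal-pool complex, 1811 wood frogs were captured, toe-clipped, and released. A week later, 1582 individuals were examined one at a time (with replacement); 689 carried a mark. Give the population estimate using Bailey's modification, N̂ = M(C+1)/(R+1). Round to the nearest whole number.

N̂ = 1811·(1582+1)/(689+1) = 1811·1583/690 = 2866813/690 ≈ 4154.8 → 4155

N ≈ 4155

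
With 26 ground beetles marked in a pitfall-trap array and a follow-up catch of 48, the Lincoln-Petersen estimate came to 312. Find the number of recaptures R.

From N = M·C/R: R = M·C / N = 26·48 / 312 = 1248 / 312 = 4.

R = 4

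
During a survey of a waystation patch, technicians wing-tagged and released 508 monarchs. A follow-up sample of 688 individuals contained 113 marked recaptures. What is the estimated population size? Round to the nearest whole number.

If marked individuals mix randomly, R/C ≈ M/N, giving N ≈ M·C/R.
N = (508 × 688) / 113 = 349504 / 113 ≈ 3093.0 → 3093

N ≈ 3093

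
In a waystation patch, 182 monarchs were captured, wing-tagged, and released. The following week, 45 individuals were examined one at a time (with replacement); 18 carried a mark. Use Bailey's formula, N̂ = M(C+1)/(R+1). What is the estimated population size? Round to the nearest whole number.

N̂ = 182·(45+1)/(18+1) = 182·46/19 = 8372/19 ≈ 440.6 → 441

N ≈ 441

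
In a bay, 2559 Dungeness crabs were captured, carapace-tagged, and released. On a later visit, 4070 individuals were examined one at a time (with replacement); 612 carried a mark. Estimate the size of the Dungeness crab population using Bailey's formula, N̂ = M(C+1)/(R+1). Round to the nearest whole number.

N ≈ 16,995

N̂ = 2559·(4070+1)/(612+1) = 2559·4071/613 = 10417689/613 ≈ 16994.6 → 16995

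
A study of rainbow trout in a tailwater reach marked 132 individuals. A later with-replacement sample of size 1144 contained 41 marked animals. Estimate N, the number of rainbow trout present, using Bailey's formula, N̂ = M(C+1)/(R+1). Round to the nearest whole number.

N ≈ 3599

N̂ = 132·(1144+1)/(41+1) = 132·1145/42 = 151140/42 ≈ 3598.6 → 3599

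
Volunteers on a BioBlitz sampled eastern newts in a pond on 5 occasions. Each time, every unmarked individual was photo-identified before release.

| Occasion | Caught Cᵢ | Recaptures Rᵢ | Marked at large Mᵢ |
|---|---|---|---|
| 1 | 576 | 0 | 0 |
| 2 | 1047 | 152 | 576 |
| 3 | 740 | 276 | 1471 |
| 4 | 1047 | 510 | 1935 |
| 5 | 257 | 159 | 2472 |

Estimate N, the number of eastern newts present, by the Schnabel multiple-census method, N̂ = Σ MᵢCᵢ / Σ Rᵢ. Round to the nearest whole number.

Σ MᵢCᵢ = 0·576 + 576·1047 + 1471·740 + 1935·1047 + 2472·257 = 0 + 603072 + 1088540 + 2025945 + 635304 = 4352861
Σ Rᵢ = 0 + 152 + 276 + 510 + 159 = 1097
N̂ = 4352861 / 1097 ≈ 3968.0 → 3968

N ≈ 3968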